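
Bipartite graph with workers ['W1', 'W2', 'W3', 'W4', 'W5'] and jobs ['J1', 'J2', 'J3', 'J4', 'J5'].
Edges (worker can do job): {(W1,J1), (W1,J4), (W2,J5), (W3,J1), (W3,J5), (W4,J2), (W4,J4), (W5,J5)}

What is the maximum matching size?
Maximum matching size = 4

Maximum matching: {(W1,J4), (W3,J1), (W4,J2), (W5,J5)}
Size: 4

This assigns 4 workers to 4 distinct jobs.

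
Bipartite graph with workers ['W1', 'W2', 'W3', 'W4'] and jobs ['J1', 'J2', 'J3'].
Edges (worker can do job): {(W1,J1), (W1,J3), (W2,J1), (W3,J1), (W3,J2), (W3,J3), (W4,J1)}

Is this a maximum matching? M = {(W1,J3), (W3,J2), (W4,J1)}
Yes, size 3 is maximum

Proposed matching has size 3.
Maximum matching size for this graph: 3.

This is a maximum matching.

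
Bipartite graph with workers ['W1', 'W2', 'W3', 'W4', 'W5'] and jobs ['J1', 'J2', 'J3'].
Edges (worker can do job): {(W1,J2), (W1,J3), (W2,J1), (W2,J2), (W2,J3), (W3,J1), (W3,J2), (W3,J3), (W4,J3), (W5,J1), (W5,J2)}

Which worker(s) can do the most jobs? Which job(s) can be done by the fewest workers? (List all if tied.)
Most versatile: W2, W3 (3 jobs); Least covered: J1 (3 workers)

Worker degrees (jobs they can do): W1:2, W2:3, W3:3, W4:1, W5:2
Job degrees (workers who can do it): J1:3, J2:4, J3:4

Maximum worker degree is 3, achieved by: W2, W3
Minimum job degree is 3, achieved by: J1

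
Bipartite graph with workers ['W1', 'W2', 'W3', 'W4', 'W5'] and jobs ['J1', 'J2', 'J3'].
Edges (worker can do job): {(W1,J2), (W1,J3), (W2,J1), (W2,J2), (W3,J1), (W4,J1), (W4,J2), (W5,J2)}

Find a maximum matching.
Matching: {(W1,J3), (W3,J1), (W5,J2)}

Maximum matching (size 3):
  W1 → J3
  W3 → J1
  W5 → J2

Each worker is assigned to at most one job, and each job to at most one worker.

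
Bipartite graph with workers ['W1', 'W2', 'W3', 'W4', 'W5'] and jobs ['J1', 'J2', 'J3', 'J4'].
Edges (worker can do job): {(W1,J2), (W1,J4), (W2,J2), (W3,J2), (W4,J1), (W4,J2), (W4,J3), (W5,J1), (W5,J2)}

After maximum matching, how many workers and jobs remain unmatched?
Unmatched: 1 workers, 0 jobs

Maximum matching size: 4
Workers: 5 total, 4 matched, 1 unmatched
Jobs: 4 total, 4 matched, 0 unmatched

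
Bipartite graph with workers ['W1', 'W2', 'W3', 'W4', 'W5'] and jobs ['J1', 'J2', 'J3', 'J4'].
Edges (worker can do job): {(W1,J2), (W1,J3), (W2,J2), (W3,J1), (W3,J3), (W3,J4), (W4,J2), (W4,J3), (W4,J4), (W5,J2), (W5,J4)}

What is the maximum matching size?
Maximum matching size = 4

Maximum matching: {(W1,J3), (W3,J1), (W4,J4), (W5,J2)}
Size: 4

This assigns 4 workers to 4 distinct jobs.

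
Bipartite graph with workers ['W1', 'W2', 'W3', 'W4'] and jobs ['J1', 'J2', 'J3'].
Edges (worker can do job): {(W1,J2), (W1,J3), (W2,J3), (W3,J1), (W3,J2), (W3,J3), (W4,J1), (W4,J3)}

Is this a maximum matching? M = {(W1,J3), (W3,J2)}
No, size 2 is not maximum

Proposed matching has size 2.
Maximum matching size for this graph: 3.

This is NOT maximum - can be improved to size 3.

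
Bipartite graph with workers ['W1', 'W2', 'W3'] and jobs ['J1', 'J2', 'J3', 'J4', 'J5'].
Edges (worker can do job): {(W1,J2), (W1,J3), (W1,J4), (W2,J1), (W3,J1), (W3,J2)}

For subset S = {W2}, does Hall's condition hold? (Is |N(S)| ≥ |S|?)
Yes: |N(S)| = 1, |S| = 1

Subset S = {W2}
Neighbors N(S) = {J1}

|N(S)| = 1, |S| = 1
Hall's condition: |N(S)| ≥ |S| is satisfied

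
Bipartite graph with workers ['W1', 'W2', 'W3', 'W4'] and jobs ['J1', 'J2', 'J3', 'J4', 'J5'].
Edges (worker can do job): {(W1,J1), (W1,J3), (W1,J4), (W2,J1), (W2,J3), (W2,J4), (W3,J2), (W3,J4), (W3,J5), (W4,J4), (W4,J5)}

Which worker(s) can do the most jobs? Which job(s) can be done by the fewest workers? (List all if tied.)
Most versatile: W1, W2, W3 (3 jobs); Least covered: J2 (1 workers)

Worker degrees (jobs they can do): W1:3, W2:3, W3:3, W4:2
Job degrees (workers who can do it): J1:2, J2:1, J3:2, J4:4, J5:2

Maximum worker degree is 3, achieved by: W1, W2, W3
Minimum job degree is 1, achieved by: J2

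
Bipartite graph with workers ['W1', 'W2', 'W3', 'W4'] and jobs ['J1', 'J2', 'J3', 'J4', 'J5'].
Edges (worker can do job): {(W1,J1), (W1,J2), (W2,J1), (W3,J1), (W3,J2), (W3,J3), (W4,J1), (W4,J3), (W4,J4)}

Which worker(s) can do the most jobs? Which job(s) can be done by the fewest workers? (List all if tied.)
Most versatile: W3, W4 (3 jobs); Least covered: J5 (0 workers)

Worker degrees (jobs they can do): W1:2, W2:1, W3:3, W4:3
Job degrees (workers who can do it): J1:4, J2:2, J3:2, J4:1, J5:0

Maximum worker degree is 3, achieved by: W3, W4
Minimum job degree is 0, achieved by: J5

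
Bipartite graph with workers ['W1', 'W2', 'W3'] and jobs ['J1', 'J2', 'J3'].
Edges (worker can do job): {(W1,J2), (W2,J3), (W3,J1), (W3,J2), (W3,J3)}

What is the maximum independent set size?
Maximum independent set = 3

By König's theorem:
- Min vertex cover = Max matching = 3
- Max independent set = Total vertices - Min vertex cover
- Max independent set = 6 - 3 = 3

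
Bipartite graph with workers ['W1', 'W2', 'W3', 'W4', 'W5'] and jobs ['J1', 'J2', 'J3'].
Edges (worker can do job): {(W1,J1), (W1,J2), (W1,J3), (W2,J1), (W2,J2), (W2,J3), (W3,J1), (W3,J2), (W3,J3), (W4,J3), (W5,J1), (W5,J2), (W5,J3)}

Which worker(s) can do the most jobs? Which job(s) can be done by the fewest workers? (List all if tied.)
Most versatile: W1, W2, W3, W5 (3 jobs); Least covered: J1, J2 (4 workers)

Worker degrees (jobs they can do): W1:3, W2:3, W3:3, W4:1, W5:3
Job degrees (workers who can do it): J1:4, J2:4, J3:5

Maximum worker degree is 3, achieved by: W1, W2, W3, W5
Minimum job degree is 4, achieved by: J1, J2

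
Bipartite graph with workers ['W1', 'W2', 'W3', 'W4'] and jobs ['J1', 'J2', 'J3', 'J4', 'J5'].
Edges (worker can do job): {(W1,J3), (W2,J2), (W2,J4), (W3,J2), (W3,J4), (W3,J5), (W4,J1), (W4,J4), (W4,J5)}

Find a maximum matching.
Matching: {(W1,J3), (W2,J2), (W3,J5), (W4,J1)}

Maximum matching (size 4):
  W1 → J3
  W2 → J2
  W3 → J5
  W4 → J1

Each worker is assigned to at most one job, and each job to at most one worker.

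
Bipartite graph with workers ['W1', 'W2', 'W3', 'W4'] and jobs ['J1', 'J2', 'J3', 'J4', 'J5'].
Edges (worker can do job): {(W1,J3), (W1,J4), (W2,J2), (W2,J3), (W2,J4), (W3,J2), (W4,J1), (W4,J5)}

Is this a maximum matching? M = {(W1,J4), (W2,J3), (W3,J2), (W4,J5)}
Yes, size 4 is maximum

Proposed matching has size 4.
Maximum matching size for this graph: 4.

This is a maximum matching.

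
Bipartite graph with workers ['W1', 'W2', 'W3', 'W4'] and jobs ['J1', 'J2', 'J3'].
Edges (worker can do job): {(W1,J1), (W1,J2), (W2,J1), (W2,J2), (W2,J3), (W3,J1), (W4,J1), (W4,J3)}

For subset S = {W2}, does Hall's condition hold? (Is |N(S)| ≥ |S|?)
Yes: |N(S)| = 3, |S| = 1

Subset S = {W2}
Neighbors N(S) = {J1, J2, J3}

|N(S)| = 3, |S| = 1
Hall's condition: |N(S)| ≥ |S| is satisfied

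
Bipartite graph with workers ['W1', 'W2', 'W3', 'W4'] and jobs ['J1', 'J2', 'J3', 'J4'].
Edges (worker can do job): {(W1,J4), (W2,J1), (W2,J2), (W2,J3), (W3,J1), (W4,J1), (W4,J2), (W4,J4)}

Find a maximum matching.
Matching: {(W1,J4), (W2,J3), (W3,J1), (W4,J2)}

Maximum matching (size 4):
  W1 → J4
  W2 → J3
  W3 → J1
  W4 → J2

Each worker is assigned to at most one job, and each job to at most one worker.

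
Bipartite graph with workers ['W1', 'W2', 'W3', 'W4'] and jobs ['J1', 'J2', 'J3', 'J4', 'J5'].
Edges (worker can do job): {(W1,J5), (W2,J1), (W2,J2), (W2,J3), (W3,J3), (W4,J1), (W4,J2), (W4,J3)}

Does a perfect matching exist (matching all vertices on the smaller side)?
Yes, perfect matching exists (size 4)

Perfect matching: {(W1,J5), (W2,J2), (W3,J3), (W4,J1)}
All 4 vertices on the smaller side are matched.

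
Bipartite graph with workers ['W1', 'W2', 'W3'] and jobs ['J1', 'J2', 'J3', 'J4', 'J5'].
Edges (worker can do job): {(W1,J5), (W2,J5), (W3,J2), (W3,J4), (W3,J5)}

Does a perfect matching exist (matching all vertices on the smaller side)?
No, maximum matching has size 2 < 3

Maximum matching has size 2, need 3 for perfect matching.
Unmatched workers: ['W2']
Unmatched jobs: ['J3', 'J1', 'J4']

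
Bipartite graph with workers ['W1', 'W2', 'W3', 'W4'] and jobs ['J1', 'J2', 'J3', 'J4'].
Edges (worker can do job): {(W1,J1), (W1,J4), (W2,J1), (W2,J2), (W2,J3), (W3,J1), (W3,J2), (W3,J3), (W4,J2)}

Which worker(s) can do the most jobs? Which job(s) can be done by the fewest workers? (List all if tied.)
Most versatile: W2, W3 (3 jobs); Least covered: J4 (1 workers)

Worker degrees (jobs they can do): W1:2, W2:3, W3:3, W4:1
Job degrees (workers who can do it): J1:3, J2:3, J3:2, J4:1

Maximum worker degree is 3, achieved by: W2, W3
Minimum job degree is 1, achieved by: J4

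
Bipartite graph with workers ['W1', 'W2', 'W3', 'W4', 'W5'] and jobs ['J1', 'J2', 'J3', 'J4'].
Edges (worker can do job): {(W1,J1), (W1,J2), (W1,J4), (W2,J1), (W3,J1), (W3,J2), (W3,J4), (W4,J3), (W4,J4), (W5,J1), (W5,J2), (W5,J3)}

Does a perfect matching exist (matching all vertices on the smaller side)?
Yes, perfect matching exists (size 4)

Perfect matching: {(W1,J1), (W3,J2), (W4,J4), (W5,J3)}
All 4 vertices on the smaller side are matched.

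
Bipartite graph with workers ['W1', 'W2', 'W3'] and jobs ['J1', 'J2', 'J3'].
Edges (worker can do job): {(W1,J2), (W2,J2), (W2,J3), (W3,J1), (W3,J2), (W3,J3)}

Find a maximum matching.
Matching: {(W1,J2), (W2,J3), (W3,J1)}

Maximum matching (size 3):
  W1 → J2
  W2 → J3
  W3 → J1

Each worker is assigned to at most one job, and each job to at most one worker.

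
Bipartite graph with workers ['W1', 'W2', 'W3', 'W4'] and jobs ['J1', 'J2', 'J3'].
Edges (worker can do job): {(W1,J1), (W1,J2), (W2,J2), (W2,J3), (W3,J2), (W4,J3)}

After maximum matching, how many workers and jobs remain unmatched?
Unmatched: 1 workers, 0 jobs

Maximum matching size: 3
Workers: 4 total, 3 matched, 1 unmatched
Jobs: 3 total, 3 matched, 0 unmatched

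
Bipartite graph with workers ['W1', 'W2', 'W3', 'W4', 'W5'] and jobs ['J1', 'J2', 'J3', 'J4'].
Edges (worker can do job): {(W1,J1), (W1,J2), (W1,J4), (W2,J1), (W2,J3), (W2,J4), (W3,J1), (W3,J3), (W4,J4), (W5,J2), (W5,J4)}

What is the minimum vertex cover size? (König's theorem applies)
Minimum vertex cover size = 4

By König's theorem: in bipartite graphs,
min vertex cover = max matching = 4

Maximum matching has size 4, so minimum vertex cover also has size 4.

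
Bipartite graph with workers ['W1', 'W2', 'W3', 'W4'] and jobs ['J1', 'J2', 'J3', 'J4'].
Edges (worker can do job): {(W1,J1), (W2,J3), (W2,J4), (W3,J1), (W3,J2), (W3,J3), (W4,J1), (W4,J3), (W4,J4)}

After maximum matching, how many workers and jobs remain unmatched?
Unmatched: 0 workers, 0 jobs

Maximum matching size: 4
Workers: 4 total, 4 matched, 0 unmatched
Jobs: 4 total, 4 matched, 0 unmatched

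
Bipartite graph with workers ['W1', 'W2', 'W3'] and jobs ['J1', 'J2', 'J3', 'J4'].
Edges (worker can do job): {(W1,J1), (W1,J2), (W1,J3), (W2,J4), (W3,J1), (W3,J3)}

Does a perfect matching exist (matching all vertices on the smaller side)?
Yes, perfect matching exists (size 3)

Perfect matching: {(W1,J1), (W2,J4), (W3,J3)}
All 3 vertices on the smaller side are matched.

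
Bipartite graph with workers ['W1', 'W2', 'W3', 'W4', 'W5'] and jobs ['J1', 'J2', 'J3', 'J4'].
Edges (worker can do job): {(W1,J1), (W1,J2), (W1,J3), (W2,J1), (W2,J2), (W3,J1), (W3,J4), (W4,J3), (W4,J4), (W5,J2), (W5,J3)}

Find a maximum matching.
Matching: {(W1,J2), (W3,J1), (W4,J4), (W5,J3)}

Maximum matching (size 4):
  W1 → J2
  W3 → J1
  W4 → J4
  W5 → J3

Each worker is assigned to at most one job, and each job to at most one worker.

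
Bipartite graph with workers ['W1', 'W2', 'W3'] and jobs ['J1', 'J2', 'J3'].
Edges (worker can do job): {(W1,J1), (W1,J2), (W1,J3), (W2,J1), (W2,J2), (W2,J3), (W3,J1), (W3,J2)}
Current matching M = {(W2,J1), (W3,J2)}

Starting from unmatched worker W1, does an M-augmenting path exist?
Yes: W1 → J3

An M-augmenting path alternates non-matching / matching edges, starting and ending at unmatched vertices.
Path: W1 → J3
(J3 is unmatched in M, so the path is augmenting.)
Flipping edges along this path would increase |M| from 2 to 3.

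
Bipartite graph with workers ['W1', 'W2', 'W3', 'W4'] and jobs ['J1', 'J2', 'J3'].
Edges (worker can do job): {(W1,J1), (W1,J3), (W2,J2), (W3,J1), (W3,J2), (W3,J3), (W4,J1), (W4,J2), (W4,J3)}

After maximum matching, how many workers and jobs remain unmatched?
Unmatched: 1 workers, 0 jobs

Maximum matching size: 3
Workers: 4 total, 3 matched, 1 unmatched
Jobs: 3 total, 3 matched, 0 unmatched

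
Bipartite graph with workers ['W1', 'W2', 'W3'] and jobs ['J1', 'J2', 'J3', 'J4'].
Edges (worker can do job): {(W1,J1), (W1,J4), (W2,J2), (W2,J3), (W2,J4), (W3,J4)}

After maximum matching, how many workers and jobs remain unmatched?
Unmatched: 0 workers, 1 jobs

Maximum matching size: 3
Workers: 3 total, 3 matched, 0 unmatched
Jobs: 4 total, 3 matched, 1 unmatched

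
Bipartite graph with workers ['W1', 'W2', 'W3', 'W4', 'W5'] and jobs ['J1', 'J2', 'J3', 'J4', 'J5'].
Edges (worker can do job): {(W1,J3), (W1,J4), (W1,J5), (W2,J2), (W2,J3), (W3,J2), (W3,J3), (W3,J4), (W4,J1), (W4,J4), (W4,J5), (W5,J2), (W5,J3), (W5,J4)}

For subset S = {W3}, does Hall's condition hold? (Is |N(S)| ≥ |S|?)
Yes: |N(S)| = 3, |S| = 1

Subset S = {W3}
Neighbors N(S) = {J2, J3, J4}

|N(S)| = 3, |S| = 1
Hall's condition: |N(S)| ≥ |S| is satisfied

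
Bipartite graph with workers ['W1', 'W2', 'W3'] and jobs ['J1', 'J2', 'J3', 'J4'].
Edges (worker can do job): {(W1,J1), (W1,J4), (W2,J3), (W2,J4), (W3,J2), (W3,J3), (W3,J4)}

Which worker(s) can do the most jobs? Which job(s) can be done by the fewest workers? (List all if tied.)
Most versatile: W3 (3 jobs); Least covered: J1, J2 (1 workers)

Worker degrees (jobs they can do): W1:2, W2:2, W3:3
Job degrees (workers who can do it): J1:1, J2:1, J3:2, J4:3

Maximum worker degree is 3, achieved by: W3
Minimum job degree is 1, achieved by: J1, J2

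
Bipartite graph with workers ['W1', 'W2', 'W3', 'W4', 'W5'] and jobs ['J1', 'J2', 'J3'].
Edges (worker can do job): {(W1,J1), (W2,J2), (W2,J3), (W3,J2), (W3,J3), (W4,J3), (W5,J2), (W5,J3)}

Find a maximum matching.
Matching: {(W1,J1), (W3,J2), (W5,J3)}

Maximum matching (size 3):
  W1 → J1
  W3 → J2
  W5 → J3

Each worker is assigned to at most one job, and each job to at most one worker.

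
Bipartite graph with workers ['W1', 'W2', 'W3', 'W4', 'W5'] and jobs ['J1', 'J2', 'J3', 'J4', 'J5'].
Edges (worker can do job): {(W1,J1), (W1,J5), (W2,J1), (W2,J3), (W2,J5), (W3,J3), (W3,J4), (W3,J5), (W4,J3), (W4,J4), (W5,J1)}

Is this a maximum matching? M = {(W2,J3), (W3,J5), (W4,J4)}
No, size 3 is not maximum

Proposed matching has size 3.
Maximum matching size for this graph: 4.

This is NOT maximum - can be improved to size 4.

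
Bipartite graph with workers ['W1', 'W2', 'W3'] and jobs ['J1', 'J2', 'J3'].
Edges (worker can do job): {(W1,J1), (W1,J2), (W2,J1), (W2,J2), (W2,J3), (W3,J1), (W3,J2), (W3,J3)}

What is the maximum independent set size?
Maximum independent set = 3

By König's theorem:
- Min vertex cover = Max matching = 3
- Max independent set = Total vertices - Min vertex cover
- Max independent set = 6 - 3 = 3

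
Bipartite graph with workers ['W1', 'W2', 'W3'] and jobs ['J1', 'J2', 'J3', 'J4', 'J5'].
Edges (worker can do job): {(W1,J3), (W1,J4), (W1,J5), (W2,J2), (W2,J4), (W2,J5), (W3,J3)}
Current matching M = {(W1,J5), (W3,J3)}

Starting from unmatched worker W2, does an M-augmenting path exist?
Yes: W2 → J4

An M-augmenting path alternates non-matching / matching edges, starting and ending at unmatched vertices.
Path: W2 → J4
(J4 is unmatched in M, so the path is augmenting.)
Flipping edges along this path would increase |M| from 2 to 3.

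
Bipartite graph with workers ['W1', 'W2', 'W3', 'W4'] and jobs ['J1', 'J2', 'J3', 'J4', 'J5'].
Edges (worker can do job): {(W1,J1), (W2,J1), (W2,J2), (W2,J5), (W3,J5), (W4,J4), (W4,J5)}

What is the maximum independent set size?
Maximum independent set = 5

By König's theorem:
- Min vertex cover = Max matching = 4
- Max independent set = Total vertices - Min vertex cover
- Max independent set = 9 - 4 = 5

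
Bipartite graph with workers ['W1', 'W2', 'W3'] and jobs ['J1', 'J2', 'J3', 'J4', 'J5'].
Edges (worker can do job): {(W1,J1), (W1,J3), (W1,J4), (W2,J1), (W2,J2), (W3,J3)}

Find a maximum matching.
Matching: {(W1,J4), (W2,J1), (W3,J3)}

Maximum matching (size 3):
  W1 → J4
  W2 → J1
  W3 → J3

Each worker is assigned to at most one job, and each job to at most one worker.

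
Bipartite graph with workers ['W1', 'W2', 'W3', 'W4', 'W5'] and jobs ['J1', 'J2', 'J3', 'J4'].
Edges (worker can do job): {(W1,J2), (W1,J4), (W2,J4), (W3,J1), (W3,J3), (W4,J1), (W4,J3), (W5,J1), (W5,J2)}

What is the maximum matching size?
Maximum matching size = 4

Maximum matching: {(W1,J4), (W3,J3), (W4,J1), (W5,J2)}
Size: 4

This assigns 4 workers to 4 distinct jobs.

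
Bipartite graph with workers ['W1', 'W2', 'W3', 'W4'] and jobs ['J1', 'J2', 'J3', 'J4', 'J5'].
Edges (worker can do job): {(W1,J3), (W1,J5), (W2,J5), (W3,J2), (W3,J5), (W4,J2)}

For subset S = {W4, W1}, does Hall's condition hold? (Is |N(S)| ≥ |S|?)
Yes: |N(S)| = 3, |S| = 2

Subset S = {W4, W1}
Neighbors N(S) = {J2, J3, J5}

|N(S)| = 3, |S| = 2
Hall's condition: |N(S)| ≥ |S| is satisfied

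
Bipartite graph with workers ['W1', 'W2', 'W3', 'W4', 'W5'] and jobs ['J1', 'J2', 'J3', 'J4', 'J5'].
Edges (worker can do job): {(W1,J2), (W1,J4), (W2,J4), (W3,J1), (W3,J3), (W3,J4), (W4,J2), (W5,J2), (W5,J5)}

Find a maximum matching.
Matching: {(W1,J4), (W3,J1), (W4,J2), (W5,J5)}

Maximum matching (size 4):
  W1 → J4
  W3 → J1
  W4 → J2
  W5 → J5

Each worker is assigned to at most one job, and each job to at most one worker.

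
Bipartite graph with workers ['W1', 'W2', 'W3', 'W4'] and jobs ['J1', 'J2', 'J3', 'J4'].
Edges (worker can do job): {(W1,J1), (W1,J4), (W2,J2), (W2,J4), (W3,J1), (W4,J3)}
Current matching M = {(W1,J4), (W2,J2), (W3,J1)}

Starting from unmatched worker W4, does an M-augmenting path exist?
Yes: W4 → J3

An M-augmenting path alternates non-matching / matching edges, starting and ending at unmatched vertices.
Path: W4 → J3
(J3 is unmatched in M, so the path is augmenting.)
Flipping edges along this path would increase |M| from 3 to 4.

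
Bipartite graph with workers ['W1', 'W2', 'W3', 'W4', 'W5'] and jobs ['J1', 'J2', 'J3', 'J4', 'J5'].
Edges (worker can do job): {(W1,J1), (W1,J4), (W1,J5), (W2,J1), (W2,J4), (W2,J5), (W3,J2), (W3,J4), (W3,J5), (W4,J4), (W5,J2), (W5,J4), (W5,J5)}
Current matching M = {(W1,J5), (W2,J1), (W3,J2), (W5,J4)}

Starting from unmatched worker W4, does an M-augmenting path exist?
No augmenting path from W4

Alternating search from W4 reaches jobs: {J1, J2, J4, J5}.
Every reachable job is already matched in M, and following those matched edges back to workers exposes no further unvisited jobs.
No M-augmenting path from W4 exists.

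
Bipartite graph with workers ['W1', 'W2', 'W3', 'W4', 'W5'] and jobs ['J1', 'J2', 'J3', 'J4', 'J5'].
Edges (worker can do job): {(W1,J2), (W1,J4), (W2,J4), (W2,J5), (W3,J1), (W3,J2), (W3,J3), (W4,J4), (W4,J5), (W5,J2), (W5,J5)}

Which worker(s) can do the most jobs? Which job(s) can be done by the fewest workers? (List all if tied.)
Most versatile: W3 (3 jobs); Least covered: J1, J3 (1 workers)

Worker degrees (jobs they can do): W1:2, W2:2, W3:3, W4:2, W5:2
Job degrees (workers who can do it): J1:1, J2:3, J3:1, J4:3, J5:3

Maximum worker degree is 3, achieved by: W3
Minimum job degree is 1, achieved by: J1, J3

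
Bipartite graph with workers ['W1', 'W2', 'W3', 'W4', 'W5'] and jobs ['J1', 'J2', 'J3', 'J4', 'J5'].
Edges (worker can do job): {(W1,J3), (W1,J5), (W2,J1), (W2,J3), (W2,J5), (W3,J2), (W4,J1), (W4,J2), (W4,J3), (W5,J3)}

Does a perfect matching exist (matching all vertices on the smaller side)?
No, maximum matching has size 4 < 5

Maximum matching has size 4, need 5 for perfect matching.
Unmatched workers: ['W2']
Unmatched jobs: ['J4']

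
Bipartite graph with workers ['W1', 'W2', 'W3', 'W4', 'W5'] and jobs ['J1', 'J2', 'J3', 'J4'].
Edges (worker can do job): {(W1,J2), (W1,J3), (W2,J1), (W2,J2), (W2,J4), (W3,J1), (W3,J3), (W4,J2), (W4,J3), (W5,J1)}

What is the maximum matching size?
Maximum matching size = 4

Maximum matching: {(W1,J3), (W2,J4), (W3,J1), (W4,J2)}
Size: 4

This assigns 4 workers to 4 distinct jobs.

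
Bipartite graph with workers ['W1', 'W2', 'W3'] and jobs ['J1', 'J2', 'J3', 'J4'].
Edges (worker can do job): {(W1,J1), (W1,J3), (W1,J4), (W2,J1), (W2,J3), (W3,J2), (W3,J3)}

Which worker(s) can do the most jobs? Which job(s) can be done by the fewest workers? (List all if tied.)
Most versatile: W1 (3 jobs); Least covered: J2, J4 (1 workers)

Worker degrees (jobs they can do): W1:3, W2:2, W3:2
Job degrees (workers who can do it): J1:2, J2:1, J3:3, J4:1

Maximum worker degree is 3, achieved by: W1
Minimum job degree is 1, achieved by: J2, J4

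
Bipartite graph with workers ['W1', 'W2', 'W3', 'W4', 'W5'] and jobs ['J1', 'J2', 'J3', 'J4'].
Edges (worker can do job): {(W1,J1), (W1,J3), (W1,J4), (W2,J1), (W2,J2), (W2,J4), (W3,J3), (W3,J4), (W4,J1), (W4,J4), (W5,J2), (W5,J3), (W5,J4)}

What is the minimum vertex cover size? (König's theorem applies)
Minimum vertex cover size = 4

By König's theorem: in bipartite graphs,
min vertex cover = max matching = 4

Maximum matching has size 4, so minimum vertex cover also has size 4.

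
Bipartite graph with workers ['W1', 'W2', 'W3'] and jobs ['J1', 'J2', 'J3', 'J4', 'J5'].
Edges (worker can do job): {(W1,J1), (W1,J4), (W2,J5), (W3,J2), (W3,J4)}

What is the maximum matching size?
Maximum matching size = 3

Maximum matching: {(W1,J1), (W2,J5), (W3,J4)}
Size: 3

This assigns 3 workers to 3 distinct jobs.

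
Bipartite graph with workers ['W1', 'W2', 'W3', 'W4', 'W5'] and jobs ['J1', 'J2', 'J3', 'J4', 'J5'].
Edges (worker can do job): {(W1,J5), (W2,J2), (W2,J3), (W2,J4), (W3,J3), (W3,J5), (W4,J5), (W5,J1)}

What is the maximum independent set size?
Maximum independent set = 6

By König's theorem:
- Min vertex cover = Max matching = 4
- Max independent set = Total vertices - Min vertex cover
- Max independent set = 10 - 4 = 6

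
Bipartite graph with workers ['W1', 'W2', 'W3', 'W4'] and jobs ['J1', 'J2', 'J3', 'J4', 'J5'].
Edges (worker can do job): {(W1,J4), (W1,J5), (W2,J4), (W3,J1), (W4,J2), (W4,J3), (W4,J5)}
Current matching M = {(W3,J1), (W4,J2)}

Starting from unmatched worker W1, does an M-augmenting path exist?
Yes: W1 → J5

An M-augmenting path alternates non-matching / matching edges, starting and ending at unmatched vertices.
Path: W1 → J5
(J5 is unmatched in M, so the path is augmenting.)
Flipping edges along this path would increase |M| from 2 to 3.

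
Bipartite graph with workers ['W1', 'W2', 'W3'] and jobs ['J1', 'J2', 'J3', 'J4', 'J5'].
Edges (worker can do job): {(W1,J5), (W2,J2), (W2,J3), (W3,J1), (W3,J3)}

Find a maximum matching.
Matching: {(W1,J5), (W2,J2), (W3,J1)}

Maximum matching (size 3):
  W1 → J5
  W2 → J2
  W3 → J1

Each worker is assigned to at most one job, and each job to at most one worker.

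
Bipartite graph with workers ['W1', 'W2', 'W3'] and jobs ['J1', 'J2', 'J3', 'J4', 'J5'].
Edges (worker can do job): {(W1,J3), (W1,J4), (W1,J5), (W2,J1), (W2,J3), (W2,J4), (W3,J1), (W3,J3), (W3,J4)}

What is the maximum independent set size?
Maximum independent set = 5

By König's theorem:
- Min vertex cover = Max matching = 3
- Max independent set = Total vertices - Min vertex cover
- Max independent set = 8 - 3 = 5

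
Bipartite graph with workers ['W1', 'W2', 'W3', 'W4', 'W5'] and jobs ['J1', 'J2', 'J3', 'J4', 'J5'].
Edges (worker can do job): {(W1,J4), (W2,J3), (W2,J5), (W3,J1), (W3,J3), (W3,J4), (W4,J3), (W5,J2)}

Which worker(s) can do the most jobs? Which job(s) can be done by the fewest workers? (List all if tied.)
Most versatile: W3 (3 jobs); Least covered: J1, J2, J5 (1 workers)

Worker degrees (jobs they can do): W1:1, W2:2, W3:3, W4:1, W5:1
Job degrees (workers who can do it): J1:1, J2:1, J3:3, J4:2, J5:1

Maximum worker degree is 3, achieved by: W3
Minimum job degree is 1, achieved by: J1, J2, J5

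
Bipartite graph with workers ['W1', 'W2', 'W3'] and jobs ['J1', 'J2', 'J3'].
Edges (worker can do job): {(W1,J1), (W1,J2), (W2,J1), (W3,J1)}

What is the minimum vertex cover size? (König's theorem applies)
Minimum vertex cover size = 2

By König's theorem: in bipartite graphs,
min vertex cover = max matching = 2

Maximum matching has size 2, so minimum vertex cover also has size 2.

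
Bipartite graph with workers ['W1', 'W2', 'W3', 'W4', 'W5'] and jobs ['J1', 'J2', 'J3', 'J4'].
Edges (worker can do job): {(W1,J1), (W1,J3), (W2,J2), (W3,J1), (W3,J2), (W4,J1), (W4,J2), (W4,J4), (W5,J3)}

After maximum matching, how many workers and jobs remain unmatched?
Unmatched: 1 workers, 0 jobs

Maximum matching size: 4
Workers: 5 total, 4 matched, 1 unmatched
Jobs: 4 total, 4 matched, 0 unmatched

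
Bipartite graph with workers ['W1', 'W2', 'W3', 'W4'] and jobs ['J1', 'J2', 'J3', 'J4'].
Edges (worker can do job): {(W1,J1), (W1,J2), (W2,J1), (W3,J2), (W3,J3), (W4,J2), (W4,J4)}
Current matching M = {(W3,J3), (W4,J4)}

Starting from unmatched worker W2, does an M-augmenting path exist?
Yes: W2 → J1

An M-augmenting path alternates non-matching / matching edges, starting and ending at unmatched vertices.
Path: W2 → J1
(J1 is unmatched in M, so the path is augmenting.)
Flipping edges along this path would increase |M| from 2 to 3.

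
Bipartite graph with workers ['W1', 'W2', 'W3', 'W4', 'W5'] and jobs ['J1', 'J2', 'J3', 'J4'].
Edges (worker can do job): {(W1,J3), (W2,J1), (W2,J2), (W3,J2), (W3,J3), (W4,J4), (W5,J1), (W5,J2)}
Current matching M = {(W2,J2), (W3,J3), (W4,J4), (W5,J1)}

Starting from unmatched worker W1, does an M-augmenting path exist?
No augmenting path from W1

Alternating search from W1 reaches jobs: {J1, J2, J3}.
Every reachable job is already matched in M, and following those matched edges back to workers exposes no further unvisited jobs.
No M-augmenting path from W1 exists.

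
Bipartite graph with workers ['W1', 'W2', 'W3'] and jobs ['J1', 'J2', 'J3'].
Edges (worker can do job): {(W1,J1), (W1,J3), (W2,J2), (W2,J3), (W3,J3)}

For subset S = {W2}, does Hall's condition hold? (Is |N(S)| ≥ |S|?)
Yes: |N(S)| = 2, |S| = 1

Subset S = {W2}
Neighbors N(S) = {J2, J3}

|N(S)| = 2, |S| = 1
Hall's condition: |N(S)| ≥ |S| is satisfied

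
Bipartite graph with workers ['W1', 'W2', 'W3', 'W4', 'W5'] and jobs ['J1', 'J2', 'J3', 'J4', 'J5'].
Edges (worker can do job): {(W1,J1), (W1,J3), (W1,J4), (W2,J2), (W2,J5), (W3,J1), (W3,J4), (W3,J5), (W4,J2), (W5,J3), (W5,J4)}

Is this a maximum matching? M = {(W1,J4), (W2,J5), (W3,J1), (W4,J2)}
No, size 4 is not maximum

Proposed matching has size 4.
Maximum matching size for this graph: 5.

This is NOT maximum - can be improved to size 5.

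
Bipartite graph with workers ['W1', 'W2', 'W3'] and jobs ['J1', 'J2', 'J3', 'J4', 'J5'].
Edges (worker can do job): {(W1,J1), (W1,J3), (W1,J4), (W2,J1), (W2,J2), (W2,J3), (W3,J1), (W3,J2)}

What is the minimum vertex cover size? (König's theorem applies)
Minimum vertex cover size = 3

By König's theorem: in bipartite graphs,
min vertex cover = max matching = 3

Maximum matching has size 3, so minimum vertex cover also has size 3.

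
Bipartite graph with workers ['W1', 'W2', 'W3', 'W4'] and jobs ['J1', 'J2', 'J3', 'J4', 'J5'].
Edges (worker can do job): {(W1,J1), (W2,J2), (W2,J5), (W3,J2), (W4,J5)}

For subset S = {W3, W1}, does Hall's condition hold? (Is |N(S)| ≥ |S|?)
Yes: |N(S)| = 2, |S| = 2

Subset S = {W3, W1}
Neighbors N(S) = {J1, J2}

|N(S)| = 2, |S| = 2
Hall's condition: |N(S)| ≥ |S| is satisfied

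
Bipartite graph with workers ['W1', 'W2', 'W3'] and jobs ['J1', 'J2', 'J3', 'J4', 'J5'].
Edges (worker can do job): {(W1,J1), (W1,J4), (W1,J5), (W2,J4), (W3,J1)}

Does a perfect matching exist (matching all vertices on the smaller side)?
Yes, perfect matching exists (size 3)

Perfect matching: {(W1,J5), (W2,J4), (W3,J1)}
All 3 vertices on the smaller side are matched.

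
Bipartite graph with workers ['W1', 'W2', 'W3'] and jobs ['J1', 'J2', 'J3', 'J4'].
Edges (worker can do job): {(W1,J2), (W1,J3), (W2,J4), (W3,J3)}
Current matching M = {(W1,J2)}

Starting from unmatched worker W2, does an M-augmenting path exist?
Yes: W2 → J4

An M-augmenting path alternates non-matching / matching edges, starting and ending at unmatched vertices.
Path: W2 → J4
(J4 is unmatched in M, so the path is augmenting.)
Flipping edges along this path would increase |M| from 1 to 2.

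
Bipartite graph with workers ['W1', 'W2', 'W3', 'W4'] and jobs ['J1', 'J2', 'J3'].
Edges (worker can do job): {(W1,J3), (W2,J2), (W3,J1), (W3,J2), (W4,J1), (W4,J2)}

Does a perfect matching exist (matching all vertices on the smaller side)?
Yes, perfect matching exists (size 3)

Perfect matching: {(W1,J3), (W3,J2), (W4,J1)}
All 3 vertices on the smaller side are matched.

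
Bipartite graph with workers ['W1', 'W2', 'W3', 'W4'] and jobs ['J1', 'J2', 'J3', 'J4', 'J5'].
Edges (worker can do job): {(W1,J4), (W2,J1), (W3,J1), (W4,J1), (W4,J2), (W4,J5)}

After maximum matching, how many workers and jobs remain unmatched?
Unmatched: 1 workers, 2 jobs

Maximum matching size: 3
Workers: 4 total, 3 matched, 1 unmatched
Jobs: 5 total, 3 matched, 2 unmatched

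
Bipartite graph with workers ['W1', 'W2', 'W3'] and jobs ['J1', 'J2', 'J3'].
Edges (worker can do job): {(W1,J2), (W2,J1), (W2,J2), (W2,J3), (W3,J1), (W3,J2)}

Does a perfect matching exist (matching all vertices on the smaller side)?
Yes, perfect matching exists (size 3)

Perfect matching: {(W1,J2), (W2,J3), (W3,J1)}
All 3 vertices on the smaller side are matched.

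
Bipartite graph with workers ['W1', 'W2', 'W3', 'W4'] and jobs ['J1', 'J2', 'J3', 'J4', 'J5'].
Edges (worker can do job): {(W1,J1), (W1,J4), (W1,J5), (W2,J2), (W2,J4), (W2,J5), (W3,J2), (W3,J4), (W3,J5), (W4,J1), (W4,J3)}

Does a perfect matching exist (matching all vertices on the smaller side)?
Yes, perfect matching exists (size 4)

Perfect matching: {(W1,J5), (W2,J2), (W3,J4), (W4,J1)}
All 4 vertices on the smaller side are matched.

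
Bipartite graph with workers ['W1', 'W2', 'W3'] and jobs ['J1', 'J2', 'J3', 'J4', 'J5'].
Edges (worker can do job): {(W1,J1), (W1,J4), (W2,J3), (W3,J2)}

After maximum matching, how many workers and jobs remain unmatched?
Unmatched: 0 workers, 2 jobs

Maximum matching size: 3
Workers: 3 total, 3 matched, 0 unmatched
Jobs: 5 total, 3 matched, 2 unmatched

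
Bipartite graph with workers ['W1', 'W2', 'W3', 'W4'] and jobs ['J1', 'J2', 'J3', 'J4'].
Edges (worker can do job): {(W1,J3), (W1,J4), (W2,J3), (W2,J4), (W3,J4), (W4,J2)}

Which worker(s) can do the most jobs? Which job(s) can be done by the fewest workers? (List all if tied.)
Most versatile: W1, W2 (2 jobs); Least covered: J1 (0 workers)

Worker degrees (jobs they can do): W1:2, W2:2, W3:1, W4:1
Job degrees (workers who can do it): J1:0, J2:1, J3:2, J4:3

Maximum worker degree is 2, achieved by: W1, W2
Minimum job degree is 0, achieved by: J1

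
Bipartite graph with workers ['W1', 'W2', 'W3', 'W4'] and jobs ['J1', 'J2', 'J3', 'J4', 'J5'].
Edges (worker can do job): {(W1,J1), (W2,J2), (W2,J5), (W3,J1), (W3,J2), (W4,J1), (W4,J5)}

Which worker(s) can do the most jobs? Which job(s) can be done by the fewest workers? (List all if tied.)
Most versatile: W2, W3, W4 (2 jobs); Least covered: J3, J4 (0 workers)

Worker degrees (jobs they can do): W1:1, W2:2, W3:2, W4:2
Job degrees (workers who can do it): J1:3, J2:2, J3:0, J4:0, J5:2

Maximum worker degree is 2, achieved by: W2, W3, W4
Minimum job degree is 0, achieved by: J3, J4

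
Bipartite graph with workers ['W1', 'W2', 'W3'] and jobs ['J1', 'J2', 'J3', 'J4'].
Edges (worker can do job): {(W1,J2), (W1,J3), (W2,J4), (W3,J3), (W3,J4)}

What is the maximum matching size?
Maximum matching size = 3

Maximum matching: {(W1,J2), (W2,J4), (W3,J3)}
Size: 3

This assigns 3 workers to 3 distinct jobs.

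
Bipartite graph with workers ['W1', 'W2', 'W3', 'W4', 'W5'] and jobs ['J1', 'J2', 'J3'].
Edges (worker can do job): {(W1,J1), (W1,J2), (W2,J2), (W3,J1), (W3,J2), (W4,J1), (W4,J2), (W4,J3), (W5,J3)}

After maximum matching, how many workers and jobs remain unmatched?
Unmatched: 2 workers, 0 jobs

Maximum matching size: 3
Workers: 5 total, 3 matched, 2 unmatched
Jobs: 3 total, 3 matched, 0 unmatched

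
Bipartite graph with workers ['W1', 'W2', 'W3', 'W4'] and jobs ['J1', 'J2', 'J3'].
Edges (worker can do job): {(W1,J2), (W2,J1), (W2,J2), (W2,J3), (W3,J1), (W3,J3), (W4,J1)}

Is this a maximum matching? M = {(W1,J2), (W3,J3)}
No, size 2 is not maximum

Proposed matching has size 2.
Maximum matching size for this graph: 3.

This is NOT maximum - can be improved to size 3.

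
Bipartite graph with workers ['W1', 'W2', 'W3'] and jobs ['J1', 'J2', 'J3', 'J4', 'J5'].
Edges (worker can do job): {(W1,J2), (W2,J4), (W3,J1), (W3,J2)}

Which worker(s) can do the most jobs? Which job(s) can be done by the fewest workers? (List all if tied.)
Most versatile: W3 (2 jobs); Least covered: J3, J5 (0 workers)

Worker degrees (jobs they can do): W1:1, W2:1, W3:2
Job degrees (workers who can do it): J1:1, J2:2, J3:0, J4:1, J5:0

Maximum worker degree is 2, achieved by: W3
Minimum job degree is 0, achieved by: J3, J5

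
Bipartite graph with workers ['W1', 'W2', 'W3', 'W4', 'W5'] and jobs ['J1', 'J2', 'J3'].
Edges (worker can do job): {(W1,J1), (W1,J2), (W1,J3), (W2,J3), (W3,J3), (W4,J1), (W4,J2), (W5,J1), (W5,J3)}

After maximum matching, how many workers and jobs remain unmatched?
Unmatched: 2 workers, 0 jobs

Maximum matching size: 3
Workers: 5 total, 3 matched, 2 unmatched
Jobs: 3 total, 3 matched, 0 unmatched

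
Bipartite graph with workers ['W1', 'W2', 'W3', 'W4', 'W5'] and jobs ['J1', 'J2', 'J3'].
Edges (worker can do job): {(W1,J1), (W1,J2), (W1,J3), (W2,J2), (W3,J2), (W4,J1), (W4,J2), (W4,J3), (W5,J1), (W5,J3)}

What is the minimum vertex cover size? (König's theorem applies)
Minimum vertex cover size = 3

By König's theorem: in bipartite graphs,
min vertex cover = max matching = 3

Maximum matching has size 3, so minimum vertex cover also has size 3.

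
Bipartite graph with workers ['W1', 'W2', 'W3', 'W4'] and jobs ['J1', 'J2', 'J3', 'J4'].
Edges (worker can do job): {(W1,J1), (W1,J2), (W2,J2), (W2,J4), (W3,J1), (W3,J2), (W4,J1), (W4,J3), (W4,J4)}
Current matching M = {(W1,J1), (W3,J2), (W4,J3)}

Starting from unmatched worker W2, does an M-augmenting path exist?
Yes: W2 → J4

An M-augmenting path alternates non-matching / matching edges, starting and ending at unmatched vertices.
Path: W2 → J4
(J4 is unmatched in M, so the path is augmenting.)
Flipping edges along this path would increase |M| from 3 to 4.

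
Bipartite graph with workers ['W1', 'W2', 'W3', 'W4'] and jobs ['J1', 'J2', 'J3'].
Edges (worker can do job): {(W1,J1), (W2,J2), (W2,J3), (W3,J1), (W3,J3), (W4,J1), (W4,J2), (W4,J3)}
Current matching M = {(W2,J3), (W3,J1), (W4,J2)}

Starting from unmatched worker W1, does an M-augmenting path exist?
No augmenting path from W1

Alternating search from W1 reaches jobs: {J1, J2, J3}.
Every reachable job is already matched in M, and following those matched edges back to workers exposes no further unvisited jobs.
No M-augmenting path from W1 exists.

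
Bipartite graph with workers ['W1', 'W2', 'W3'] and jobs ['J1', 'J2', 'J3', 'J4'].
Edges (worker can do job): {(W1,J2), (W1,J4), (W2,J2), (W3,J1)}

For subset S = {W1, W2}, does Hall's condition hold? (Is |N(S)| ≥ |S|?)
Yes: |N(S)| = 2, |S| = 2

Subset S = {W1, W2}
Neighbors N(S) = {J2, J4}

|N(S)| = 2, |S| = 2
Hall's condition: |N(S)| ≥ |S| is satisfied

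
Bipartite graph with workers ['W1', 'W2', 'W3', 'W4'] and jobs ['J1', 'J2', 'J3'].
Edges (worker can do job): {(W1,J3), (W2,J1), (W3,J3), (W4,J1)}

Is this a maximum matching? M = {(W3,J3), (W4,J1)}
Yes, size 2 is maximum

Proposed matching has size 2.
Maximum matching size for this graph: 2.

This is a maximum matching.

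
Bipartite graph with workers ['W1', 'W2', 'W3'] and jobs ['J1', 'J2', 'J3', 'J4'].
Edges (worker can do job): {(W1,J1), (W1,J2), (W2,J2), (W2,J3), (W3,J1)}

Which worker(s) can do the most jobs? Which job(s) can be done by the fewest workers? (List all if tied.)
Most versatile: W1, W2 (2 jobs); Least covered: J4 (0 workers)

Worker degrees (jobs they can do): W1:2, W2:2, W3:1
Job degrees (workers who can do it): J1:2, J2:2, J3:1, J4:0

Maximum worker degree is 2, achieved by: W1, W2
Minimum job degree is 0, achieved by: J4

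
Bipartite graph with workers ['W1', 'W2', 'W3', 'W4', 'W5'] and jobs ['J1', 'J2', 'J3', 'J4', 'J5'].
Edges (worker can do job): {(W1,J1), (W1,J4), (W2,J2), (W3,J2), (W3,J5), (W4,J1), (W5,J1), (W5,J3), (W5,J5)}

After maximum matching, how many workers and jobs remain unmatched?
Unmatched: 0 workers, 0 jobs

Maximum matching size: 5
Workers: 5 total, 5 matched, 0 unmatched
Jobs: 5 total, 5 matched, 0 unmatched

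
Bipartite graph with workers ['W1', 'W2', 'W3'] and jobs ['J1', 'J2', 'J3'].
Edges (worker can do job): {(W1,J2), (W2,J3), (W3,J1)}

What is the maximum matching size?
Maximum matching size = 3

Maximum matching: {(W1,J2), (W2,J3), (W3,J1)}
Size: 3

This assigns 3 workers to 3 distinct jobs.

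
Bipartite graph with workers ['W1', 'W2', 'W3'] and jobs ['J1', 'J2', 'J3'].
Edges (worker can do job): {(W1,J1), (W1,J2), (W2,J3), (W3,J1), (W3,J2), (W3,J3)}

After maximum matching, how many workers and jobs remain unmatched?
Unmatched: 0 workers, 0 jobs

Maximum matching size: 3
Workers: 3 total, 3 matched, 0 unmatched
Jobs: 3 total, 3 matched, 0 unmatched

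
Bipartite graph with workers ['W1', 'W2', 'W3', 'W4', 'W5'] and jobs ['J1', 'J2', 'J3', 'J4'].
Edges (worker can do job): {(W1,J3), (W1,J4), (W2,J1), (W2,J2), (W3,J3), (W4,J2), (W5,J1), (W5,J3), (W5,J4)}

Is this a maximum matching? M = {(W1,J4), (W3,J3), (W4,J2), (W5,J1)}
Yes, size 4 is maximum

Proposed matching has size 4.
Maximum matching size for this graph: 4.

This is a maximum matching.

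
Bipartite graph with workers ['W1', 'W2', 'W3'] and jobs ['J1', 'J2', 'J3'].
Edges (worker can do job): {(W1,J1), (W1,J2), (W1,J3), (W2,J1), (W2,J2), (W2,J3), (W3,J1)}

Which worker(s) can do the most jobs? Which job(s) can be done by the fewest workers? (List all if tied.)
Most versatile: W1, W2 (3 jobs); Least covered: J2, J3 (2 workers)

Worker degrees (jobs they can do): W1:3, W2:3, W3:1
Job degrees (workers who can do it): J1:3, J2:2, J3:2

Maximum worker degree is 3, achieved by: W1, W2
Minimum job degree is 2, achieved by: J2, J3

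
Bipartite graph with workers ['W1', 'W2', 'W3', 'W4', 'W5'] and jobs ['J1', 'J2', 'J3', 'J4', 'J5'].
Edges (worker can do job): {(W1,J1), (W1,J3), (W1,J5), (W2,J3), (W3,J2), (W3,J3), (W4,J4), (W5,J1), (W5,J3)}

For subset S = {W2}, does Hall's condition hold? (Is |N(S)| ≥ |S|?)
Yes: |N(S)| = 1, |S| = 1

Subset S = {W2}
Neighbors N(S) = {J3}

|N(S)| = 1, |S| = 1
Hall's condition: |N(S)| ≥ |S| is satisfied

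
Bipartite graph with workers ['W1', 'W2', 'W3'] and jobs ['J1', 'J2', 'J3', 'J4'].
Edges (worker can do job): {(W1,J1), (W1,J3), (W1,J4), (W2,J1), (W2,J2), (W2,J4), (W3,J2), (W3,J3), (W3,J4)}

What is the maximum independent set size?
Maximum independent set = 4

By König's theorem:
- Min vertex cover = Max matching = 3
- Max independent set = Total vertices - Min vertex cover
- Max independent set = 7 - 3 = 4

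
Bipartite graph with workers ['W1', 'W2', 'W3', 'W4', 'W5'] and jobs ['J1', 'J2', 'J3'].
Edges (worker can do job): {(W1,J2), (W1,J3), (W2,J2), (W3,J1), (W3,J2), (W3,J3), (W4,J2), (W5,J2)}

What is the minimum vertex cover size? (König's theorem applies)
Minimum vertex cover size = 3

By König's theorem: in bipartite graphs,
min vertex cover = max matching = 3

Maximum matching has size 3, so minimum vertex cover also has size 3.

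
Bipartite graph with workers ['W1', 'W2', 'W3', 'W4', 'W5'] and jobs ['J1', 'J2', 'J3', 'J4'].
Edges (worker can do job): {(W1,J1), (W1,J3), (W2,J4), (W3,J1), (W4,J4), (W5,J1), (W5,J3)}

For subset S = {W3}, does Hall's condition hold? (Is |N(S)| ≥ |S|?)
Yes: |N(S)| = 1, |S| = 1

Subset S = {W3}
Neighbors N(S) = {J1}

|N(S)| = 1, |S| = 1
Hall's condition: |N(S)| ≥ |S| is satisfied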